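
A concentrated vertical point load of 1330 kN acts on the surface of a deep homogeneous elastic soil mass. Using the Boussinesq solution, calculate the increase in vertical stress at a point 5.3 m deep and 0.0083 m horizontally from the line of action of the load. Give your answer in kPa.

Δσ_z ≈ 22.6 kPa

Boussinesq vertical stress below a point load on an elastic half-space:
Δσ_z = 3P/(2πz²) · [1 + (r/z)²]^(−5/2)
r/z = 0.0083/5.3 = 0.001566; [1+(r/z)²]^(−5/2) = 0.99999.
Δσ_z = 3×1330/(2π×5.3²) × 0.99999 = 22.607 × 0.99999 = 22.61 kPa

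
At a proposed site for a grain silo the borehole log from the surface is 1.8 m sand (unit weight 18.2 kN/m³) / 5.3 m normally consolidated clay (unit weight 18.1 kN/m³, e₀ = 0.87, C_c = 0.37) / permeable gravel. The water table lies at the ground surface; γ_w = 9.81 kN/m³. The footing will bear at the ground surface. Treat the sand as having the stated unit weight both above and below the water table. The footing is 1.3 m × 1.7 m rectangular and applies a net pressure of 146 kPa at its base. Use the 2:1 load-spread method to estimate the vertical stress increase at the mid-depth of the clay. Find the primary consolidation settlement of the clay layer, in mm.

Mid-depth of clay below the ground surface: z = 1.8 + 5.3/2 = 4.45 m.
Total vertical stress at mid-clay: σ_v = 18.2×1.8 + 18.1×2.65 = 80.725 kPa.
Pore pressure: u = 9.81×(4.45 − 0) = 43.655 kPa.
Initial effective stress: σ'_0 = σ_v − u = 80.725 − 43.655 = 37.07 kPa.
Stress increase at mid-clay by the 2:1 spreading method:
Δσ = qBL/((B+z)(L+z)) = 146×1.3×1.7/((1.3+4.45)(1.7+4.45)) = 9.1244 kPa
Final effective stress: σ'_f = σ'_0 + Δσ = 37.07 + 9.1244 = 46.194 kPa.
Normally consolidated clay, so the full stress increment lies on the virgin compression line:
S_c = C_c·H/(1+e₀)·log₁₀(σ'_f/σ'_0) = 0.37×5.3/(1+0.87)×log₁₀(46.194/37.07)
    = 1.0487 × 0.095563 = 0.1002 m

S_c ≈ 100 mm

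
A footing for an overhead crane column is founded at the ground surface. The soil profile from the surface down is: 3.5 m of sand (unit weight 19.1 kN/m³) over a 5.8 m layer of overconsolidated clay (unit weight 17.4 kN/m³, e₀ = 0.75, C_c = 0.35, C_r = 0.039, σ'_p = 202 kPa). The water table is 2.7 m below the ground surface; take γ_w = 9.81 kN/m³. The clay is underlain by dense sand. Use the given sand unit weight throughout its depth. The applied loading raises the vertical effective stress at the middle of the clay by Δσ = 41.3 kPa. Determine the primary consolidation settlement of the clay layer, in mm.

S_c ≈ 23.1 mm

Mid-depth of clay below the ground surface: z = 3.5 + 5.8/2 = 6.4 m.
Total vertical stress at mid-clay: σ_v = 19.1×3.5 + 17.4×2.9 = 117.31 kPa.
Pore pressure: u = 9.81×(6.4 − 2.7) = 36.297 kPa.
Initial effective stress: σ'_0 = σ_v − u = 117.31 − 36.297 = 81.013 kPa.
Final effective stress: σ'_f = 81.013 + 41.3 = 122.31 kPa.
σ'_f = 122.31 ≤ σ'_p = 202 kPa, so the clay remains overconsolidated and only the recompression index applies:
S_c = C_r·H/(1+e₀)·log₁₀(σ'_f/σ'_0) = 0.039×5.8/1.75×log₁₀(122.31/81.013)
    = 0.12926 × 0.17891 = 0.02313 m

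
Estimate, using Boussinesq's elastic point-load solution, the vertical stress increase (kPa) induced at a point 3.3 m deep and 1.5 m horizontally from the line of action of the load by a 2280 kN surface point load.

Boussinesq vertical stress below a point load on an elastic half-space:
Δσ_z = 3P/(2πz²) · [1 + (r/z)²]^(−5/2)
r/z = 1.5/3.3 = 0.45455; [1+(r/z)²]^(−5/2) = 0.62529.
Δσ_z = 3×2280/(2π×3.3²) × 0.62529 = 99.965 × 0.62529 = 62.51 kPa

Δσ_z ≈ 62.5 kPa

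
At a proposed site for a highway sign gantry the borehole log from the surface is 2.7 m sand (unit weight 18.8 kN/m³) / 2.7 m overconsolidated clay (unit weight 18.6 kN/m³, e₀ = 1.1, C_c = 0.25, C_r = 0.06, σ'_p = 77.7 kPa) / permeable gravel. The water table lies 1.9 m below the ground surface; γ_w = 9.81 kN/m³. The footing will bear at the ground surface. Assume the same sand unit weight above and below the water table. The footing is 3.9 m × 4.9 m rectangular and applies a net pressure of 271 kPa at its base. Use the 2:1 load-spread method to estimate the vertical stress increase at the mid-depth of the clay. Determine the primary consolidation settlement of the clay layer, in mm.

Mid-depth of clay below the ground surface: z = 2.7 + 2.7/2 = 4.05 m.
Total vertical stress at mid-clay: σ_v = 18.8×2.7 + 18.6×1.35 = 75.87 kPa.
Pore pressure: u = 9.81×(4.05 − 1.9) = 21.091 kPa.
Initial effective stress: σ'_0 = σ_v − u = 75.87 − 21.091 = 54.779 kPa.
Stress increase at mid-clay by the 2:1 spreading method:
Δσ = qBL/((B+z)(L+z)) = 271×3.9×4.9/((3.9+4.05)(4.9+4.05)) = 72.785 kPa
Final effective stress: σ'_f = 54.779 + 72.785 = 127.56 kPa.
σ'_f = 127.56 > σ'_p = 77.7 kPa, so the stress path crosses the preconsolidation pressure — recompression up to σ'_p, then virgin compression beyond:
S_c = H/(1+e₀)·[C_r·log₁₀(σ'_p/σ'_0) + C_c·log₁₀(σ'_f/σ'_p)]
    = 2.7/2.1 × [0.06×log₁₀(77.7/54.779) + 0.25×log₁₀(127.56/77.7)]
    = 1.2857 × [0.0091084 + 0.053823] = 0.08091 m

S_c ≈ 80.9 mm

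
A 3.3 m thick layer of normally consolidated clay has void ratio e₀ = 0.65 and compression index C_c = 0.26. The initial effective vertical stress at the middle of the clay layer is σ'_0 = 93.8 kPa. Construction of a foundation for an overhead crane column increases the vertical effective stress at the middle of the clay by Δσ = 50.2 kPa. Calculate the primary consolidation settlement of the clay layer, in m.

S_c ≈ 0.0968 m

Final effective stress: σ'_f = σ'_0 + Δσ = 93.8 + 50.2 = 144 kPa.
Normally consolidated clay, so the full stress increment lies on the virgin compression line:
S_c = C_c·H/(1+e₀)·log₁₀(σ'_f/σ'_0) = 0.26×3.3/(1+0.65)×log₁₀(144/93.8)
    = 0.52 × 0.18616 = 0.0968 m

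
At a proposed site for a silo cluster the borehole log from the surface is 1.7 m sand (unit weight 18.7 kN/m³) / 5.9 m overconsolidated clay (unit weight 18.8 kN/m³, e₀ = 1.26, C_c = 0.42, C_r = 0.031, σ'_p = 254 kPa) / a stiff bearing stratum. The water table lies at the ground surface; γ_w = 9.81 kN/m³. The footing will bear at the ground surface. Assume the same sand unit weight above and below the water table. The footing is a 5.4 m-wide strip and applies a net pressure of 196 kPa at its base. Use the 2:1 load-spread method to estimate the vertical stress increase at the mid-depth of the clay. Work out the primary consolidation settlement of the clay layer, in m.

Mid-depth of clay below the ground surface: z = 1.7 + 5.9/2 = 4.65 m.
Total vertical stress at mid-clay: σ_v = 18.7×1.7 + 18.8×2.95 = 87.25 kPa.
Pore pressure: u = 9.81×(4.65 − 0) = 45.617 kPa.
Initial effective stress: σ'_0 = σ_v − u = 87.25 − 45.617 = 41.633 kPa.
Stress increase at mid-clay by the 2:1 spreading method:
Δσ = qB/(B+z) = 196×5.4/(5.4+4.65) = 105.31 kPa
Final effective stress: σ'_f = 41.633 + 105.31 = 146.94 kPa.
σ'_f = 146.94 ≤ σ'_p = 254 kPa, so the clay remains overconsolidated and only the recompression index applies:
S_c = C_r·H/(1+e₀)·log₁₀(σ'_f/σ'_0) = 0.031×5.9/2.26×log₁₀(146.94/41.633)
    = 0.080929 × 0.5477 = 0.04432 m

S_c ≈ 0.0443 m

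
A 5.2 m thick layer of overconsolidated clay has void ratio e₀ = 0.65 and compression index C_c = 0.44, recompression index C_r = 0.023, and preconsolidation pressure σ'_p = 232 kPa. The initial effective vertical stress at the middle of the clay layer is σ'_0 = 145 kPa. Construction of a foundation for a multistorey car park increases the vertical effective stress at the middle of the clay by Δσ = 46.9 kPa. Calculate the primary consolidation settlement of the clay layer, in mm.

Final effective stress: σ'_f = 145 + 46.9 = 191.9 kPa.
σ'_f = 191.9 ≤ σ'_p = 232 kPa, so the clay remains overconsolidated and only the recompression index applies:
S_c = C_r·H/(1+e₀)·log₁₀(σ'_f/σ'_0) = 0.023×5.2/1.65×log₁₀(191.9/145)
    = 0.072484 × 0.12171 = 0.008822 m

S_c ≈ 8.82 mm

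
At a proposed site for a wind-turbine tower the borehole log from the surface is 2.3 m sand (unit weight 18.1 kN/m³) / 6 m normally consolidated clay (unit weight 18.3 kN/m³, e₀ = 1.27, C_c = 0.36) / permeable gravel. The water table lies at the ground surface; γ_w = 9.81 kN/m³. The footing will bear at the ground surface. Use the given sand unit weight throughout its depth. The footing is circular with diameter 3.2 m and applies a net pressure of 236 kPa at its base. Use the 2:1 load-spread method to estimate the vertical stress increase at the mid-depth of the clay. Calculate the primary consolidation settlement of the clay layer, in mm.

Mid-depth of clay below the ground surface: z = 2.3 + 6/2 = 5.3 m.
Total vertical stress at mid-clay: σ_v = 18.1×2.3 + 18.3×3 = 96.53 kPa.
Pore pressure: u = 9.81×(5.3 − 0) = 51.993 kPa.
Initial effective stress: σ'_0 = σ_v − u = 96.53 − 51.993 = 44.537 kPa.
Stress increase at mid-clay by the 2:1 spreading method:
Δσ ≈ qD²/(D+z)² = 236×3.2²/(3.2+5.3)² = 33.448 kPa
Final effective stress: σ'_f = σ'_0 + Δσ = 44.537 + 33.448 = 77.985 kPa.
Normally consolidated clay, so the full stress increment lies on the virgin compression line:
S_c = C_c·H/(1+e₀)·log₁₀(σ'_f/σ'_0) = 0.36×6/(1+1.27)×log₁₀(77.985/44.537)
    = 0.95154 × 0.24329 = 0.2315 m

S_c ≈ 232 mm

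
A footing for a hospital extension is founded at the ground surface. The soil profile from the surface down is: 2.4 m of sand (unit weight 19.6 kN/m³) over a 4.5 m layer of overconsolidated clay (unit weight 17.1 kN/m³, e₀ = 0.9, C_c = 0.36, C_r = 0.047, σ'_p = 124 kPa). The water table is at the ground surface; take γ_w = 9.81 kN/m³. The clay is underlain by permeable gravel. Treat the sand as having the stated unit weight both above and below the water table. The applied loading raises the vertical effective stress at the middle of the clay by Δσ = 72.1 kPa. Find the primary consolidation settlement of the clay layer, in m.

Mid-depth of clay below the ground surface: z = 2.4 + 4.5/2 = 4.65 m.
Total vertical stress at mid-clay: σ_v = 19.6×2.4 + 17.1×2.25 = 85.515 kPa.
Pore pressure: u = 9.81×(4.65 − 0) = 45.617 kPa.
Initial effective stress: σ'_0 = σ_v − u = 85.515 − 45.617 = 39.898 kPa.
Final effective stress: σ'_f = 39.898 + 72.1 = 112 kPa.
σ'_f = 112 ≤ σ'_p = 124 kPa, so the clay remains overconsolidated and only the recompression index applies:
S_c = C_r·H/(1+e₀)·log₁₀(σ'_f/σ'_0) = 0.047×4.5/1.9×log₁₀(112/39.898)
    = 0.11131 × 0.44827 = 0.0499 m

S_c ≈ 0.0499 m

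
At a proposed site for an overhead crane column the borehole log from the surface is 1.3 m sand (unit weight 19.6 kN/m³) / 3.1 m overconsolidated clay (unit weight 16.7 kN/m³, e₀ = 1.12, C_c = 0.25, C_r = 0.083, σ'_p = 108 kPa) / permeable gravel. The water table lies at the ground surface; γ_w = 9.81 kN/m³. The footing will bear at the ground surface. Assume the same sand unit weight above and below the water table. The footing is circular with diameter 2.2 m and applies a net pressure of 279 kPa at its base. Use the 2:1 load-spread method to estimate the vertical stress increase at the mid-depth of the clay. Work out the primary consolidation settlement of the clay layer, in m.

S_c ≈ 0.0623 m

Mid-depth of clay below the ground surface: z = 1.3 + 3.1/2 = 2.85 m.
Total vertical stress at mid-clay: σ_v = 19.6×1.3 + 16.7×1.55 = 51.365 kPa.
Pore pressure: u = 9.81×(2.85 − 0) = 27.959 kPa.
Initial effective stress: σ'_0 = σ_v − u = 51.365 − 27.959 = 23.406 kPa.
Stress increase at mid-clay by the 2:1 spreading method:
Δσ ≈ qD²/(D+z)² = 279×2.2²/(2.2+2.85)² = 52.95 kPa
Final effective stress: σ'_f = 23.406 + 52.95 = 76.356 kPa.
σ'_f = 76.356 ≤ σ'_p = 108 kPa, so the clay remains overconsolidated and only the recompression index applies:
S_c = C_r·H/(1+e₀)·log₁₀(σ'_f/σ'_0) = 0.083×3.1/2.12×log₁₀(76.356/23.406)
    = 0.12137 × 0.51352 = 0.06233 m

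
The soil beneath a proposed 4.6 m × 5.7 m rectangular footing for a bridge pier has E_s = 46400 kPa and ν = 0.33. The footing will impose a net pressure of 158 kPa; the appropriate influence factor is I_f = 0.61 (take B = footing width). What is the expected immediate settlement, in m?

S_e ≈ 0.00851 m

Immediate (elastic) settlement: S_e = q·B·(1−ν²)/E_s · I_f.
S_e = 158 × 4.6 × (1 − 0.33²) / 46400 × 0.61
    = 158 × 4.6 × 0.8911 / 46400 × 0.61
    = 0.008514 m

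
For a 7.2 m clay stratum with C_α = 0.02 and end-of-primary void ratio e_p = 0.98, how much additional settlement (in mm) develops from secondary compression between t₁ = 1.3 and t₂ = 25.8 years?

S_s ≈ 94.4 mm

Secondary compression: S_s = C_α·H/(1+e_p)·log₁₀(t₂/t₁)
S_s = 0.02×7.2/(1+0.98)×log₁₀(25.8/1.3)
    = 0.07273 × 1.298 = 0.09438 m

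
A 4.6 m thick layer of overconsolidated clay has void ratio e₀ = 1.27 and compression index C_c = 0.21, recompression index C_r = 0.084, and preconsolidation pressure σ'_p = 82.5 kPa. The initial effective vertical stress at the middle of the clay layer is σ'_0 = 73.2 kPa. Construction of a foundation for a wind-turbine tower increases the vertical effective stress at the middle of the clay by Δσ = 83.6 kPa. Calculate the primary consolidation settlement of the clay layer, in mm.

Final effective stress: σ'_f = 73.2 + 83.6 = 156.8 kPa.
σ'_f = 156.8 > σ'_p = 82.5 kPa, so the stress path crosses the preconsolidation pressure — recompression up to σ'_p, then virgin compression beyond:
S_c = H/(1+e₀)·[C_r·log₁₀(σ'_p/σ'_0) + C_c·log₁₀(σ'_f/σ'_p)]
    = 4.6/2.27 × [0.084×log₁₀(82.5/73.2) + 0.21×log₁₀(156.8/82.5)]
    = 2.0264 × [0.0043632 + 0.058567] = 0.1275 m

S_c ≈ 128 mm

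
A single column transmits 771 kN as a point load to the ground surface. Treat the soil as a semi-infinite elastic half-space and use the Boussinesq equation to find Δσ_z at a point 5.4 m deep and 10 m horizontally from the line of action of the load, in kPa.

Δσ_z ≈ 0.306 kPa

Boussinesq vertical stress below a point load on an elastic half-space:
Δσ_z = 3P/(2πz²) · [1 + (r/z)²]^(−5/2)
r/z = 10/5.4 = 1.8519; [1+(r/z)²]^(−5/2) = 0.024219.
Δσ_z = 3×771/(2π×5.4²) × 0.024219 = 12.624 × 0.024219 = 0.3057 kPa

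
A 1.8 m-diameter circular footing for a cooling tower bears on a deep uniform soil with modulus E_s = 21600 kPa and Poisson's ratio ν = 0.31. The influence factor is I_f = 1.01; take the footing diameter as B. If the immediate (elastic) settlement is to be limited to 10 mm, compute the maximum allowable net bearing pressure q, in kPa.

q ≈ 131 kPa

S_e = q·B·(1−ν²)/E_s · I_f  ⇒  q = S_e·E_s / (B·(1−ν²)·I_f).
q = 0.01 × 21600 / (1.8 × 0.9039 × 1.01) = 131.4 kPa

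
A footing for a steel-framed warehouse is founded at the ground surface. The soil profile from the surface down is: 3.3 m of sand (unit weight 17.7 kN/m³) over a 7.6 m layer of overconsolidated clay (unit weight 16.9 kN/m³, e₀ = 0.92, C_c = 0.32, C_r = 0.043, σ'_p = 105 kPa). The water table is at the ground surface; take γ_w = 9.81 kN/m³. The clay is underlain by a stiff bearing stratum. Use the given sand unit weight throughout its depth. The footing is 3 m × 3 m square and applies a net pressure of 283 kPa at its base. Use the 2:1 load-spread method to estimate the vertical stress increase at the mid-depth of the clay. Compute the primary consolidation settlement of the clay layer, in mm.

Mid-depth of clay below the ground surface: z = 3.3 + 7.6/2 = 7.1 m.
Total vertical stress at mid-clay: σ_v = 17.7×3.3 + 16.9×3.8 = 122.63 kPa.
Pore pressure: u = 9.81×(7.1 − 0) = 69.651 kPa.
Initial effective stress: σ'_0 = σ_v − u = 122.63 − 69.651 = 52.979 kPa.
Stress increase at mid-clay by the 2:1 spreading method:
Δσ = qBL/((B+z)(L+z)) = 283×3×3/((3+7.1)(3+7.1)) = 24.968 kPa
Final effective stress: σ'_f = 52.979 + 24.968 = 77.947 kPa.
σ'_f = 77.947 ≤ σ'_p = 105 kPa, so the clay remains overconsolidated and only the recompression index applies:
S_c = C_r·H/(1+e₀)·log₁₀(σ'_f/σ'_0) = 0.043×7.6/1.92×log₁₀(77.947/52.979)
    = 0.17021 × 0.1677 = 0.02854 m

S_c ≈ 28.5 mm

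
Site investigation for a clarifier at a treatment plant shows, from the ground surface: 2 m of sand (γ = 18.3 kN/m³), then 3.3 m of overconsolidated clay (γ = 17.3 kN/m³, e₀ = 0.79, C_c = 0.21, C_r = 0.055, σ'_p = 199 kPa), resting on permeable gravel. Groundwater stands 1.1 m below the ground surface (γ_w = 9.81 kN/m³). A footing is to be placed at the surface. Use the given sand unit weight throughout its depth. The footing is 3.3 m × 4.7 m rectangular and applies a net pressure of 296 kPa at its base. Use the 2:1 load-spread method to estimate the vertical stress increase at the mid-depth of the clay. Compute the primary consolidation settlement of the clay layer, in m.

Mid-depth of clay below the ground surface: z = 2 + 3.3/2 = 3.65 m.
Total vertical stress at mid-clay: σ_v = 18.3×2 + 17.3×1.65 = 65.145 kPa.
Pore pressure: u = 9.81×(3.65 − 1.1) = 25.015 kPa.
Initial effective stress: σ'_0 = σ_v − u = 65.145 − 25.015 = 40.13 kPa.
Stress increase at mid-clay by the 2:1 spreading method:
Δσ = qBL/((B+z)(L+z)) = 296×3.3×4.7/((3.3+3.65)(4.7+3.65)) = 79.11 kPa
Final effective stress: σ'_f = 40.13 + 79.11 = 119.24 kPa.
σ'_f = 119.24 ≤ σ'_p = 199 kPa, so the clay remains overconsolidated and only the recompression index applies:
S_c = C_r·H/(1+e₀)·log₁₀(σ'_f/σ'_0) = 0.055×3.3/1.79×log₁₀(119.24/40.13)
    = 0.1014 × 0.47295 = 0.04796 m

S_c ≈ 0.048 m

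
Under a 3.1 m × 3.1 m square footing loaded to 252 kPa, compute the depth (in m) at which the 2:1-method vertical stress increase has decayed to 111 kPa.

2:1 spreading — at depth z the loaded area has grown by z in each plan dimension:
qB²/(B+z)² = Δσ_z ⇒ z = B(√(q/Δσ_z) − 1) = 3.1×(√(252/111) − 1) = 1.571 m

z ≈ 1.57 m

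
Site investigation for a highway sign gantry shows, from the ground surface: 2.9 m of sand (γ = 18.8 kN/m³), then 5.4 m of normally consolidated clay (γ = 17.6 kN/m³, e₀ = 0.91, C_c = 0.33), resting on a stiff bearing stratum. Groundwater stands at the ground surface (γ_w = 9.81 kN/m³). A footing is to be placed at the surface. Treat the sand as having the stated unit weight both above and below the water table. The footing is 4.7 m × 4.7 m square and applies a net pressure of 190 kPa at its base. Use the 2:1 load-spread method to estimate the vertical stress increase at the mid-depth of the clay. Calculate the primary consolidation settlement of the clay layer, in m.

S_c ≈ 0.247 m

Mid-depth of clay below the ground surface: z = 2.9 + 5.4/2 = 5.6 m.
Total vertical stress at mid-clay: σ_v = 18.8×2.9 + 17.6×2.7 = 102.04 kPa.
Pore pressure: u = 9.81×(5.6 − 0) = 54.936 kPa.
Initial effective stress: σ'_0 = σ_v − u = 102.04 − 54.936 = 47.104 kPa.
Stress increase at mid-clay by the 2:1 spreading method:
Δσ = qBL/((B+z)(L+z)) = 190×4.7×4.7/((4.7+5.6)(4.7+5.6)) = 39.562 kPa
Final effective stress: σ'_f = σ'_0 + Δσ = 47.104 + 39.562 = 86.666 kPa.
Normally consolidated clay, so the full stress increment lies on the virgin compression line:
S_c = C_c·H/(1+e₀)·log₁₀(σ'_f/σ'_0) = 0.33×5.4/(1+0.91)×log₁₀(86.666/47.104)
    = 0.93298 × 0.26479 = 0.247 m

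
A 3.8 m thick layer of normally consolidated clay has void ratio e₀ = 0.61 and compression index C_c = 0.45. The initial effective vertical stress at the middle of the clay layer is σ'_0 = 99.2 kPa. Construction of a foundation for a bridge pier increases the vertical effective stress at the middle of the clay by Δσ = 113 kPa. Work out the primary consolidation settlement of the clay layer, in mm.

Final effective stress: σ'_f = σ'_0 + Δσ = 99.2 + 113 = 212.2 kPa.
Normally consolidated clay, so the full stress increment lies on the virgin compression line:
S_c = C_c·H/(1+e₀)·log₁₀(σ'_f/σ'_0) = 0.45×3.8/(1+0.61)×log₁₀(212.2/99.2)
    = 1.0621 × 0.33023 = 0.3507 m

S_c ≈ 351 mm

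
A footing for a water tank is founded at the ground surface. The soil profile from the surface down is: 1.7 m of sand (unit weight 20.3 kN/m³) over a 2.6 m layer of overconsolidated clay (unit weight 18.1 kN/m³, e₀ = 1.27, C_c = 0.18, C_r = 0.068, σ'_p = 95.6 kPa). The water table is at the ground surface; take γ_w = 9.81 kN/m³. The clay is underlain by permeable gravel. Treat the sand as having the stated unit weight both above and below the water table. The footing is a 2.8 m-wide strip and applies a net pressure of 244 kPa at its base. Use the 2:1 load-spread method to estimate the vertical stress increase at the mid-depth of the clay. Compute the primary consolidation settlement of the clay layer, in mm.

S_c ≈ 79 mm

Mid-depth of clay below the ground surface: z = 1.7 + 2.6/2 = 3 m.
Total vertical stress at mid-clay: σ_v = 20.3×1.7 + 18.1×1.3 = 58.04 kPa.
Pore pressure: u = 9.81×(3 − 0) = 29.43 kPa.
Initial effective stress: σ'_0 = σ_v − u = 58.04 − 29.43 = 28.61 kPa.
Stress increase at mid-clay by the 2:1 spreading method:
Δσ = qB/(B+z) = 244×2.8/(2.8+3) = 117.79 kPa
Final effective stress: σ'_f = 28.61 + 117.79 = 146.4 kPa.
σ'_f = 146.4 > σ'_p = 95.6 kPa, so the stress path crosses the preconsolidation pressure — recompression up to σ'_p, then virgin compression beyond:
S_c = H/(1+e₀)·[C_r·log₁₀(σ'_p/σ'_0) + C_c·log₁₀(σ'_f/σ'_p)]
    = 2.6/2.27 × [0.068×log₁₀(95.6/28.61) + 0.18×log₁₀(146.4/95.6)]
    = 1.1454 × [0.035628 + 0.033315] = 0.07897 m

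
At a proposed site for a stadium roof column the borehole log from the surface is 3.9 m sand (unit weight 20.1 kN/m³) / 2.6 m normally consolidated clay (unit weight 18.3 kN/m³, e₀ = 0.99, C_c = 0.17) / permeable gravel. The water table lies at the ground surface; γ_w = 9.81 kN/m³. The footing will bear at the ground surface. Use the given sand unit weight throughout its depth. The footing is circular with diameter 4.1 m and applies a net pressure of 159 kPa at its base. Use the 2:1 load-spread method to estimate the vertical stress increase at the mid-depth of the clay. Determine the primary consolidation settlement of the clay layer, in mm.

S_c ≈ 45.6 mm

Mid-depth of clay below the ground surface: z = 3.9 + 2.6/2 = 5.2 m.
Total vertical stress at mid-clay: σ_v = 20.1×3.9 + 18.3×1.3 = 102.18 kPa.
Pore pressure: u = 9.81×(5.2 − 0) = 51.012 kPa.
Initial effective stress: σ'_0 = σ_v − u = 102.18 − 51.012 = 51.168 kPa.
Stress increase at mid-clay by the 2:1 spreading method:
Δσ ≈ qD²/(D+z)² = 159×4.1²/(4.1+5.2)² = 30.903 kPa
Final effective stress: σ'_f = σ'_0 + Δσ = 51.168 + 30.903 = 82.071 kPa.
Normally consolidated clay, so the full stress increment lies on the virgin compression line:
S_c = C_c·H/(1+e₀)·log₁₀(σ'_f/σ'_0) = 0.17×2.6/(1+0.99)×log₁₀(82.071/51.168)
    = 0.22211 × 0.20519 = 0.04557 m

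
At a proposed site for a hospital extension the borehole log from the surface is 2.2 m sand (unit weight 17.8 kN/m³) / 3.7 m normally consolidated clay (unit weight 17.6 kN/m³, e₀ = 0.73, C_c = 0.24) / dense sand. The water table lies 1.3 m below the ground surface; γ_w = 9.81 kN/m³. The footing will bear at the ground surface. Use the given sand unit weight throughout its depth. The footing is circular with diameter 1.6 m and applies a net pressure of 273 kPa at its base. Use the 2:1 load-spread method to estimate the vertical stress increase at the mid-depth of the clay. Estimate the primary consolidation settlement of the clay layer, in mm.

S_c ≈ 88.8 mm

Mid-depth of clay below the ground surface: z = 2.2 + 3.7/2 = 4.05 m.
Total vertical stress at mid-clay: σ_v = 17.8×2.2 + 17.6×1.85 = 71.72 kPa.
Pore pressure: u = 9.81×(4.05 − 1.3) = 26.978 kPa.
Initial effective stress: σ'_0 = σ_v − u = 71.72 − 26.978 = 44.742 kPa.
Stress increase at mid-clay by the 2:1 spreading method:
Δσ ≈ qD²/(D+z)² = 273×1.6²/(1.6+4.05)² = 21.893 kPa
Final effective stress: σ'_f = σ'_0 + Δσ = 44.742 + 21.893 = 66.635 kPa.
Normally consolidated clay, so the full stress increment lies on the virgin compression line:
S_c = C_c·H/(1+e₀)·log₁₀(σ'_f/σ'_0) = 0.24×3.7/(1+0.73)×log₁₀(66.635/44.742)
    = 0.51329 × 0.17299 = 0.08879 m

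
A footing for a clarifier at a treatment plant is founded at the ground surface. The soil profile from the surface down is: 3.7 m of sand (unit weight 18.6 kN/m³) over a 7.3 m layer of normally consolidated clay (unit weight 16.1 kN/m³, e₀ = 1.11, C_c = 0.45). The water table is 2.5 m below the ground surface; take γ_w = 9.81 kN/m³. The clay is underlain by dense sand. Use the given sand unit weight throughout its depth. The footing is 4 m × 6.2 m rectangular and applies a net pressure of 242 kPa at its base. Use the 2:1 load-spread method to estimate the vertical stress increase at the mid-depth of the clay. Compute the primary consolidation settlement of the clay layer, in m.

S_c ≈ 0.269 m

Mid-depth of clay below the ground surface: z = 3.7 + 7.3/2 = 7.35 m.
Total vertical stress at mid-clay: σ_v = 18.6×3.7 + 16.1×3.65 = 127.59 kPa.
Pore pressure: u = 9.81×(7.35 − 2.5) = 47.578 kPa.
Initial effective stress: σ'_0 = σ_v − u = 127.59 − 47.578 = 80.012 kPa.
Stress increase at mid-clay by the 2:1 spreading method:
Δσ = qBL/((B+z)(L+z)) = 242×4×6.2/((4+7.35)(6.2+7.35)) = 39.024 kPa
Final effective stress: σ'_f = σ'_0 + Δσ = 80.012 + 39.024 = 119.04 kPa.
Normally consolidated clay, so the full stress increment lies on the virgin compression line:
S_c = C_c·H/(1+e₀)·log₁₀(σ'_f/σ'_0) = 0.45×7.3/(1+1.11)×log₁₀(119.04/80.012)
    = 1.5569 × 0.17254 = 0.2686 m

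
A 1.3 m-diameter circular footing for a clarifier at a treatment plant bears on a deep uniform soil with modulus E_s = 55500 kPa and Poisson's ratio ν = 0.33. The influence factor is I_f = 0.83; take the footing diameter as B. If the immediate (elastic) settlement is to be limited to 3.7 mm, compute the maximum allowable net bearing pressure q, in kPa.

q ≈ 214 kPa

S_e = q·B·(1−ν²)/E_s · I_f  ⇒  q = S_e·E_s / (B·(1−ν²)·I_f).
q = 0.0037 × 55500 / (1.3 × 0.8911 × 0.83) = 213.6 kPa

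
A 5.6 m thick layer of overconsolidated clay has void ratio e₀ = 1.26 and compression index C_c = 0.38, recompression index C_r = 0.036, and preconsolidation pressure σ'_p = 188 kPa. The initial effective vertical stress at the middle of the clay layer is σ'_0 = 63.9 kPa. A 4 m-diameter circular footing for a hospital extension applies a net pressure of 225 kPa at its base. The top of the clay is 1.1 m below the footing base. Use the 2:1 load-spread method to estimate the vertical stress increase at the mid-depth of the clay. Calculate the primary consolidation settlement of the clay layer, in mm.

S_c ≈ 24.9 mm

Mid-depth of clay below the footing base: z = 1.1 + 5.6/2 = 3.9 m.
Stress increase at mid-clay by the 2:1 spreading method:
Δσ ≈ qD²/(D+z)² = 225×4²/(4+3.9)² = 57.683 kPa
Final effective stress: σ'_f = 63.9 + 57.683 = 121.58 kPa.
σ'_f = 121.58 ≤ σ'_p = 188 kPa, so the clay remains overconsolidated and only the recompression index applies:
S_c = C_r·H/(1+e₀)·log₁₀(σ'_f/σ'_0) = 0.036×5.6/2.26×log₁₀(121.58/63.9)
    = 0.089204 × 0.27936 = 0.02492 m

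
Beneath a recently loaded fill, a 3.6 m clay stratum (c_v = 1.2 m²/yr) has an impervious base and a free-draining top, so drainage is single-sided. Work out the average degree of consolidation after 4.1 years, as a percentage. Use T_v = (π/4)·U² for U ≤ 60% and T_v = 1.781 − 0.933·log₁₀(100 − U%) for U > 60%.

Drainage path length: H_d = H = 3.6 m (single drainage).
T_v = c_v·t/H_d² = 1.2×4.1/3.6² = 0.37963.
T_v = 0.37963 corresponds to the U > 60% branch:
U = 1 − 10^((1.781 − T_v)/0.933)/100 = 0.6823

U ≈ 68.2 %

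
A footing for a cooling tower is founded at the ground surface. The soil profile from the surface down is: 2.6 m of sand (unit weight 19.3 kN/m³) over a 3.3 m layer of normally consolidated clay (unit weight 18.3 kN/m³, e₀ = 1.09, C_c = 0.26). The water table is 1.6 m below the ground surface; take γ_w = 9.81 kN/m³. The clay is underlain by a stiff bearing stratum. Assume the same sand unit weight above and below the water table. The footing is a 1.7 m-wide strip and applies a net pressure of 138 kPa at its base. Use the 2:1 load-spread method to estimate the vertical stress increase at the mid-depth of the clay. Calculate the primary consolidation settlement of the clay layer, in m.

Mid-depth of clay below the ground surface: z = 2.6 + 3.3/2 = 4.25 m.
Total vertical stress at mid-clay: σ_v = 19.3×2.6 + 18.3×1.65 = 80.375 kPa.
Pore pressure: u = 9.81×(4.25 − 1.6) = 25.997 kPa.
Initial effective stress: σ'_0 = σ_v − u = 80.375 − 25.997 = 54.378 kPa.
Stress increase at mid-clay by the 2:1 spreading method:
Δσ = qB/(B+z) = 138×1.7/(1.7+4.25) = 39.429 kPa
Final effective stress: σ'_f = σ'_0 + Δσ = 54.378 + 39.429 = 93.807 kPa.
Normally consolidated clay, so the full stress increment lies on the virgin compression line:
S_c = C_c·H/(1+e₀)·log₁₀(σ'_f/σ'_0) = 0.26×3.3/(1+1.09)×log₁₀(93.807/54.378)
    = 0.41053 × 0.23681 = 0.09722 m

S_c ≈ 0.0972 m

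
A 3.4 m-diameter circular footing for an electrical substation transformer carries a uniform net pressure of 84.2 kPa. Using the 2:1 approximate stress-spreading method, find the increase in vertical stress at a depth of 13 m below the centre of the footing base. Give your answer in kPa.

By the 2:1 method the load spreads at 1 horizontal : 2 vertical, so at depth z the loaded area has grown by z in each plan dimension:
Δσ ≈ qD²/(D+z)² = 84.2×3.4²/(3.4+13)² = 3.6189 kPa

Δσ_z ≈ 3.62 kPa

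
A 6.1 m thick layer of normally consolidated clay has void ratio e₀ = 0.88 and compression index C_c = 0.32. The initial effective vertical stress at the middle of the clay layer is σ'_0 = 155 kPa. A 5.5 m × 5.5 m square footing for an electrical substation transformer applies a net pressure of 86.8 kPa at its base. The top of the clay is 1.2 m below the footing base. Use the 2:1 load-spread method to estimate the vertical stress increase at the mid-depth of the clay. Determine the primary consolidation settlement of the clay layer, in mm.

S_c ≈ 73.9 mm

Mid-depth of clay below the footing base: z = 1.2 + 6.1/2 = 4.25 m.
Stress increase at mid-clay by the 2:1 spreading method:
Δσ = qBL/((B+z)(L+z)) = 86.8×5.5×5.5/((5.5+4.25)(5.5+4.25)) = 27.621 kPa
Final effective stress: σ'_f = σ'_0 + Δσ = 155 + 27.621 = 182.62 kPa.
Normally consolidated clay, so the full stress increment lies on the virgin compression line:
S_c = C_c·H/(1+e₀)·log₁₀(σ'_f/σ'_0) = 0.32×6.1/(1+0.88)×log₁₀(182.62/155)
    = 1.0383 × 0.071217 = 0.07394 m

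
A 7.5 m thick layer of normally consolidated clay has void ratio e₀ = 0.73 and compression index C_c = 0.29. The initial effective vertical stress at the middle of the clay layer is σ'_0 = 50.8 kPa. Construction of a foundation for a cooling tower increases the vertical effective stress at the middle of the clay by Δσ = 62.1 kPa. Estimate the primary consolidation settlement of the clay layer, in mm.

S_c ≈ 436 mm

Final effective stress: σ'_f = σ'_0 + Δσ = 50.8 + 62.1 = 112.9 kPa.
Normally consolidated clay, so the full stress increment lies on the virgin compression line:
S_c = C_c·H/(1+e₀)·log₁₀(σ'_f/σ'_0) = 0.29×7.5/(1+0.73)×log₁₀(112.9/50.8)
    = 1.2572 × 0.34683 = 0.436 m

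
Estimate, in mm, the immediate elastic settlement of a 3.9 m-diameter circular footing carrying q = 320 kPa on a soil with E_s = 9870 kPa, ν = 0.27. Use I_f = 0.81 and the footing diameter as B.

Immediate (elastic) settlement: S_e = q·B·(1−ν²)/E_s · I_f.
S_e = 320 × 3.9 × (1 − 0.27²) / 9870 × 0.81
    = 320 × 3.9 × 0.9271 / 9870 × 0.81
    = 0.09495 m = 94.95 mm

S_e ≈ 95 mm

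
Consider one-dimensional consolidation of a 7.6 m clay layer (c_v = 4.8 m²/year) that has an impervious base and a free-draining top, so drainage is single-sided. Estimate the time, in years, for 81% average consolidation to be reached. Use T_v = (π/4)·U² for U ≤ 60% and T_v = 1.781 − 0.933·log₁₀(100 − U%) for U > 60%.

Drainage path length: H_d = H = 7.6 m (single drainage).
U > 60%: T_v = 1.781 − 0.933·log₁₀(100 − 81) = 0.58792.
t = T_v·H_d²/c_v = 0.58792×7.6²/4.8 = 7.075 years.

t ≈ 7.07 years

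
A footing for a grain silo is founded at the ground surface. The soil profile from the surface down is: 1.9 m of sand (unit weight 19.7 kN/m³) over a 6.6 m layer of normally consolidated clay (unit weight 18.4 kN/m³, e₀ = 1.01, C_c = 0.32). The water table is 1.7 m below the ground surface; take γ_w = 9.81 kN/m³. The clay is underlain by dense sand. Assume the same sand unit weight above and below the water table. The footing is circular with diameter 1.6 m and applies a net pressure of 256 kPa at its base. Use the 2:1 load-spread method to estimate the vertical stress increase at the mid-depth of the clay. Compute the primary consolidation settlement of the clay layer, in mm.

Mid-depth of clay below the ground surface: z = 1.9 + 6.6/2 = 5.2 m.
Total vertical stress at mid-clay: σ_v = 19.7×1.9 + 18.4×3.3 = 98.15 kPa.
Pore pressure: u = 9.81×(5.2 − 1.7) = 34.335 kPa.
Initial effective stress: σ'_0 = σ_v − u = 98.15 − 34.335 = 63.815 kPa.
Stress increase at mid-clay by the 2:1 spreading method:
Δσ ≈ qD²/(D+z)² = 256×1.6²/(1.6+5.2)² = 14.173 kPa
Final effective stress: σ'_f = σ'_0 + Δσ = 63.815 + 14.173 = 77.988 kPa.
Normally consolidated clay, so the full stress increment lies on the virgin compression line:
S_c = C_c·H/(1+e₀)·log₁₀(σ'_f/σ'_0) = 0.32×6.6/(1+1.01)×log₁₀(77.988/63.815)
    = 1.0507 × 0.087105 = 0.09152 m

S_c ≈ 91.5 mm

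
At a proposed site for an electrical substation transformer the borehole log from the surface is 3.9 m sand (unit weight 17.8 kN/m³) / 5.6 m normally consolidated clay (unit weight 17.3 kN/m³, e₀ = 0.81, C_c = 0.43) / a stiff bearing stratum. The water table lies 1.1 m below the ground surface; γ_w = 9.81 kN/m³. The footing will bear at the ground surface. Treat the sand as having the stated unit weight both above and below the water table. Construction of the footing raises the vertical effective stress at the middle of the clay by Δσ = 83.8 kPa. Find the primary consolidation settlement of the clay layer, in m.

Mid-depth of clay below the ground surface: z = 3.9 + 5.6/2 = 6.7 m.
Total vertical stress at mid-clay: σ_v = 17.8×3.9 + 17.3×2.8 = 117.86 kPa.
Pore pressure: u = 9.81×(6.7 − 1.1) = 54.936 kPa.
Initial effective stress: σ'_0 = σ_v − u = 117.86 − 54.936 = 62.924 kPa.
Final effective stress: σ'_f = σ'_0 + Δσ = 62.924 + 83.8 = 146.72 kPa.
Normally consolidated clay, so the full stress increment lies on the virgin compression line:
S_c = C_c·H/(1+e₀)·log₁₀(σ'_f/σ'_0) = 0.43×5.6/(1+0.81)×log₁₀(146.72/62.924)
    = 1.3304 × 0.36767 = 0.4891 m

S_c ≈ 0.489 m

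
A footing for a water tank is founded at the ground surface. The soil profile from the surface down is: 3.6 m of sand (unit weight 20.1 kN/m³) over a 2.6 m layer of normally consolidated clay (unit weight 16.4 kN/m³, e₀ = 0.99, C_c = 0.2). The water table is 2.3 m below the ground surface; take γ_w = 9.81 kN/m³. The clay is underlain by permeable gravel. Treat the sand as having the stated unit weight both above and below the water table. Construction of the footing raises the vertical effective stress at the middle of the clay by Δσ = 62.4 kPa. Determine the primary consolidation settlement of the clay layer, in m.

Mid-depth of clay below the ground surface: z = 3.6 + 2.6/2 = 4.9 m.
Total vertical stress at mid-clay: σ_v = 20.1×3.6 + 16.4×1.3 = 93.68 kPa.
Pore pressure: u = 9.81×(4.9 − 2.3) = 25.506 kPa.
Initial effective stress: σ'_0 = σ_v − u = 93.68 − 25.506 = 68.174 kPa.
Final effective stress: σ'_f = σ'_0 + Δσ = 68.174 + 62.4 = 130.57 kPa.
Normally consolidated clay, so the full stress increment lies on the virgin compression line:
S_c = C_c·H/(1+e₀)·log₁₀(σ'_f/σ'_0) = 0.2×2.6/(1+0.99)×log₁₀(130.57/68.174)
    = 0.26131 × 0.28222 = 0.07375 m

S_c ≈ 0.0737 m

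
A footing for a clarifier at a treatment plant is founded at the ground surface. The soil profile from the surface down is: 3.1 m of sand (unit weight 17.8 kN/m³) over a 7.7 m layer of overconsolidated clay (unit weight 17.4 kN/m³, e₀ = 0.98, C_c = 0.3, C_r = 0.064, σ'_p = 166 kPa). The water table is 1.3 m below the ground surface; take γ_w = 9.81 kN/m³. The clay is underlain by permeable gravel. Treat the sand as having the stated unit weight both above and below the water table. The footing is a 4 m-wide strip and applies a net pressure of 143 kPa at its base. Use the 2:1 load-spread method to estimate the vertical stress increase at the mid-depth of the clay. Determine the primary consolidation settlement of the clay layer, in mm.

Mid-depth of clay below the ground surface: z = 3.1 + 7.7/2 = 6.95 m.
Total vertical stress at mid-clay: σ_v = 17.8×3.1 + 17.4×3.85 = 122.17 kPa.
Pore pressure: u = 9.81×(6.95 − 1.3) = 55.427 kPa.
Initial effective stress: σ'_0 = σ_v − u = 122.17 − 55.427 = 66.743 kPa.
Stress increase at mid-clay by the 2:1 spreading method:
Δσ = qB/(B+z) = 143×4/(4+6.95) = 52.237 kPa
Final effective stress: σ'_f = 66.743 + 52.237 = 118.98 kPa.
σ'_f = 118.98 ≤ σ'_p = 166 kPa, so the clay remains overconsolidated and only the recompression index applies:
S_c = C_r·H/(1+e₀)·log₁₀(σ'_f/σ'_0) = 0.064×7.7/1.98×log₁₀(118.98/66.743)
    = 0.24889 × 0.25107 = 0.06249 m

S_c ≈ 62.5 mm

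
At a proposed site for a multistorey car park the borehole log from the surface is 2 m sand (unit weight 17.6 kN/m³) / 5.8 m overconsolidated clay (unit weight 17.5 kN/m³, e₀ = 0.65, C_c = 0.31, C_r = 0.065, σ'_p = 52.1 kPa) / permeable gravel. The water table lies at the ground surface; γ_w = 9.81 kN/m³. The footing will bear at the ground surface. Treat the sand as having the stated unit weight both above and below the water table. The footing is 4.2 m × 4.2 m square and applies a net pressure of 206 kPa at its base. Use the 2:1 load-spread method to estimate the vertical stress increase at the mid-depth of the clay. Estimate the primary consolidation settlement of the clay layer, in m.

Mid-depth of clay below the ground surface: z = 2 + 5.8/2 = 4.9 m.
Total vertical stress at mid-clay: σ_v = 17.6×2 + 17.5×2.9 = 85.95 kPa.
Pore pressure: u = 9.81×(4.9 − 0) = 48.069 kPa.
Initial effective stress: σ'_0 = σ_v − u = 85.95 − 48.069 = 37.881 kPa.
Stress increase at mid-clay by the 2:1 spreading method:
Δσ = qBL/((B+z)(L+z)) = 206×4.2×4.2/((4.2+4.9)(4.2+4.9)) = 43.882 kPa
Final effective stress: σ'_f = 37.881 + 43.882 = 81.763 kPa.
σ'_f = 81.763 > σ'_p = 52.1 kPa, so the stress path crosses the preconsolidation pressure — recompression up to σ'_p, then virgin compression beyond:
S_c = H/(1+e₀)·[C_r·log₁₀(σ'_p/σ'_0) + C_c·log₁₀(σ'_f/σ'_p)]
    = 5.8/1.65 × [0.065×log₁₀(52.1/37.881) + 0.31×log₁₀(81.763/52.1)]
    = 3.5152 × [0.0089971 + 0.060673] = 0.2449 m

S_c ≈ 0.245 m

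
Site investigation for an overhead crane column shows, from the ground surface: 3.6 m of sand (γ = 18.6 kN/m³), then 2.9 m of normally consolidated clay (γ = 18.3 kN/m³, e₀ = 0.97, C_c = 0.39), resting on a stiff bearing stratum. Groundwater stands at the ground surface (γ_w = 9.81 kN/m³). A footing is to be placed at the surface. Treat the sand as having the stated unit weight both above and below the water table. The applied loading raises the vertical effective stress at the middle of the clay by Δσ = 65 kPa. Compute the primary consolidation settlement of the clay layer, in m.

Mid-depth of clay below the ground surface: z = 3.6 + 2.9/2 = 5.05 m.
Total vertical stress at mid-clay: σ_v = 18.6×3.6 + 18.3×1.45 = 93.495 kPa.
Pore pressure: u = 9.81×(5.05 − 0) = 49.541 kPa.
Initial effective stress: σ'_0 = σ_v − u = 93.495 − 49.541 = 43.954 kPa.
Final effective stress: σ'_f = σ'_0 + Δσ = 43.954 + 65 = 108.95 kPa.
Normally consolidated clay, so the full stress increment lies on the virgin compression line:
S_c = C_c·H/(1+e₀)·log₁₀(σ'_f/σ'_0) = 0.39×2.9/(1+0.97)×log₁₀(108.95/43.954)
    = 0.57411 × 0.39423 = 0.2263 m

S_c ≈ 0.226 m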